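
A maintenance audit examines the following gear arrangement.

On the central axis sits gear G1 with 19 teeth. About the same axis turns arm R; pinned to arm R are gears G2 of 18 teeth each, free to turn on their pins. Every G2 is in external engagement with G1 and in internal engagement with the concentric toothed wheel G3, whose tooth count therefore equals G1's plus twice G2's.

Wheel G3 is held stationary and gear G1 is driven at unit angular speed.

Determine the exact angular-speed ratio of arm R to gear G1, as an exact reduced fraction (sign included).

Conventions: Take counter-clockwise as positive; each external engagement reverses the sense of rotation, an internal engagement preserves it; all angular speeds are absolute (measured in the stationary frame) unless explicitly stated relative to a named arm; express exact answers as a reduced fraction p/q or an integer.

19/74

class = planetary set [G3 = 19+2·18 = 55; Willis about the carrier]
ring teeth: 19 + 2·18 = 55
19(ω_sun−ω_arm) = −55(ω_ring−ω_arm),  ω_ring = 0, ω_sun = 1
19(1−ω_arm) = −55(0−ω_arm)  ⇒  74·ω_arm = 19  ⇒  ω_arm = 19/74
ω_out/ω_in = 19/74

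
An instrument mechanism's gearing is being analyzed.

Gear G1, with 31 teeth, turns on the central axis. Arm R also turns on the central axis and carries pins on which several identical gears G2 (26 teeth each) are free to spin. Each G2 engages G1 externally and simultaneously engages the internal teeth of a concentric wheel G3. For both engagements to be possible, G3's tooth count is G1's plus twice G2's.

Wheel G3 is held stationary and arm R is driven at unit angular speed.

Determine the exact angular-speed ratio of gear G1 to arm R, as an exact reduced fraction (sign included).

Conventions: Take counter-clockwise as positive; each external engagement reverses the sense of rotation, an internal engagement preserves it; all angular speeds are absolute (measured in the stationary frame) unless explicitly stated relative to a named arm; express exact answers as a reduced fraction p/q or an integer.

114/31

topology: planetary set — G1 31T / G2 26T / G3 83T, arm = carrier (Willis)
ring teeth: 31 + 2·26 = 83
31(ω_sun−ω_arm) = −83(ω_ring−ω_arm),  ω_ring = 0, ω_arm = 1
ω_sun = 1 − (83/31)(0−1) = 114/31
ω_out/ω_in = 114/31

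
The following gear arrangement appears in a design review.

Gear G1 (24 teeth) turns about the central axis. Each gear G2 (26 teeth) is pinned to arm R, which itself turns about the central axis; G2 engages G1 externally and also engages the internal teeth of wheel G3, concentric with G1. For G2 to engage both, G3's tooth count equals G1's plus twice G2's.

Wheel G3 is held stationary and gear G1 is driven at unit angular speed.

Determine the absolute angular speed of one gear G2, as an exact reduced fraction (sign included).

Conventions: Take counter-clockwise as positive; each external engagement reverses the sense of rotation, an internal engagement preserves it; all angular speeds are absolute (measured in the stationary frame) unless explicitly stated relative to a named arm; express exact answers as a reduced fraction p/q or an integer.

planetary set (24T centre, 26T on arm, 76T internal) — Willis relation
ring teeth: 24 + 2·26 = 76
24(ω_sun−ω_arm) = −76(ω_ring−ω_arm),  ω_ring = 0, ω_sun = 1
24(1−ω_arm) = −76(0−ω_arm)  ⇒  100·ω_arm = 24  ⇒  ω_arm = 6/25
sun–planet mesh: 24·(1−6/25) = −26·(ω_p−ω_arm)  ⇒  ω_p−ω_arm = -228/325
ω_p = 6/25 − 228/325 = -6/13
exact speed ratio = -6/13

-6/13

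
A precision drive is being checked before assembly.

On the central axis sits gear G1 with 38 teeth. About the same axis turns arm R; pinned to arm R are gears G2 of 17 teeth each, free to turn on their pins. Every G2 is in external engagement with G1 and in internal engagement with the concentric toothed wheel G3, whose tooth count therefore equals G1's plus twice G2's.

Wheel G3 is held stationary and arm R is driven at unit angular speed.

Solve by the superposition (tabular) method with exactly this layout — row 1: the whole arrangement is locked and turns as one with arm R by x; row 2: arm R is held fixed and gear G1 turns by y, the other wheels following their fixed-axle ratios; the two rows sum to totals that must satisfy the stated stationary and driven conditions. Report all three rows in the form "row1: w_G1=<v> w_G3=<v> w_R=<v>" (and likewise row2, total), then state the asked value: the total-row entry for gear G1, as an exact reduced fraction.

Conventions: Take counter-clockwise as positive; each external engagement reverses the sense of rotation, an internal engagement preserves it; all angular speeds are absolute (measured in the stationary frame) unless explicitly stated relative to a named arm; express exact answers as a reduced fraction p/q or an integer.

row1: w_G1=1 w_G3=1 w_R=1
row2: w_G1=36/19 w_G3=-1 w_R=0
total: w_G1=55/19 w_G3=0 w_R=1
asked value: 55/19

recognized (axles ride arm R): planetary set, 38/17/72 teeth
superposition row 1 [locked train]: every member turns x
row 2: sun turns y, ring = −(38/72)·y, arm 0
boundary: total ω_ring = x − (38/72)·y = 0 and total ω_arm = x = 1  ⇒  y = 36/19, x = 1
row 2 ring = −(38/72)·36/19 = -1
totals (row 1 + row 2): sun 1 + 36/19 = 55/19, ring 1 + (-1) = 0, arm 1 + 0 = 1
asked cell (total, sun) = 55/19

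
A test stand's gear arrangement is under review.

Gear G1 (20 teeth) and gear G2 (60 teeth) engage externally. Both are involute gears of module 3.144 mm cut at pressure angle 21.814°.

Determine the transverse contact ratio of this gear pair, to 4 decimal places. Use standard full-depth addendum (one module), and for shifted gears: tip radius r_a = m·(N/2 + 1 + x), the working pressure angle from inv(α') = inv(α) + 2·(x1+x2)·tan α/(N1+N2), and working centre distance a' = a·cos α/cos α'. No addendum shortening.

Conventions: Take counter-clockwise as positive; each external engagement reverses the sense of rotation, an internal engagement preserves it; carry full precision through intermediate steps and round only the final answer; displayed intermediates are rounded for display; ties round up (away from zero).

single-mesh involute tooth geometry (20T engaging 60T at module 3.144)
base radii: r_b1 = 29.188741, r_b2 = 87.566222
tip radii: r_a1 = 34.584000, r_a2 = 97.464000
no profile shift: α' = α, a' = a
action lengths: √(r_a1²−r_b1²) = 18.549137, √(r_a2²−r_b2²) = 42.794720
base pitch p_b = π·m·cos α = 9.169913
CR = (18.549137 + 42.794720 − 125.760000·sin 21.81400°)/9.169913 = 1.593484
contact ratio ≈ 1.5935

1.5935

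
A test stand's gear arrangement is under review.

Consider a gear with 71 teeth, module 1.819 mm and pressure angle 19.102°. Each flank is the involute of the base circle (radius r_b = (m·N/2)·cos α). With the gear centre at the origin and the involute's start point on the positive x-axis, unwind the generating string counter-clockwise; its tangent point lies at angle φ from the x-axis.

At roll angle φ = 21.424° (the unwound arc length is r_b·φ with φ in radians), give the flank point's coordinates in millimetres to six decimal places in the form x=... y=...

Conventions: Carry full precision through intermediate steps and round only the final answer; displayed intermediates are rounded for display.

class = single-mesh tooth geometry [base-circle involute, m = 1.819, 71T]
pitch radius r_p = m·N/2 = 1.819·71/2 = 64.574500
base radius r_b = r_p·cos α = 64.574500·cos 19.102° = 61.018866
roll angle φ = 21.424° = 0.37391934 rad
x = r_b·(cos φ + φ·sin φ) = 65.136614
y = r_b·(sin φ − φ·cos φ) = 1.048558

x=65.136614 y=1.048558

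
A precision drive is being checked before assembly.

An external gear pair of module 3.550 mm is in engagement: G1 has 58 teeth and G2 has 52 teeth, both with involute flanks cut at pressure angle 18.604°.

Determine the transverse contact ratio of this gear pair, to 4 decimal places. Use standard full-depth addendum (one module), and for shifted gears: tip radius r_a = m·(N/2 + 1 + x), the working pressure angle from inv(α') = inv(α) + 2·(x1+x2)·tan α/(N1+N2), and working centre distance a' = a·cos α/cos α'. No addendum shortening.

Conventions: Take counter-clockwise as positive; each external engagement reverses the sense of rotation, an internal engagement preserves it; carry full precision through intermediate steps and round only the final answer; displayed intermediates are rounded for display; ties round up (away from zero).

1.8522

class = single-mesh tooth geometry [involute pair 58T × 52T, m = 3.550]
base radii: r_b1 = 97.570465, r_b2 = 87.476969
tip radii: r_a1 = 106.500000, r_a2 = 95.850000
no profile shift: α' = α, a' = a
action lengths: √(r_a1²−r_b1²) = 42.687871, √(r_a2²−r_b2²) = 39.179107
base pitch p_b = π·m·cos α = 10.569885
CR = (42.687871 + 39.179107 − 195.250000·sin 18.60400°)/10.569885 = 1.852173
contact ratio ≈ 1.8522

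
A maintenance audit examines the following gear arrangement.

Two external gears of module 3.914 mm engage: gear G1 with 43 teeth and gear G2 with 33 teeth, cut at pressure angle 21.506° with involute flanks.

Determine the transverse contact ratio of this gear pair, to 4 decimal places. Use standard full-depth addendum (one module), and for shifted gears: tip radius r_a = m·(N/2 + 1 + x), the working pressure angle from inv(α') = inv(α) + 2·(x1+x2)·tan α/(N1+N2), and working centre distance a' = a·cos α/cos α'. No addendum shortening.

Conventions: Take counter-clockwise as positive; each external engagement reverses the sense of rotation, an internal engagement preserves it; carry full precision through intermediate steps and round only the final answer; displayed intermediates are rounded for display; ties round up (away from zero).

class = single-mesh tooth geometry [involute pair 43T × 33T, m = 3.914]
base radii: r_b1 = 78.292339, r_b2 = 60.084818
tip radii: r_a1 = 88.065000, r_a2 = 68.495000
no profile shift: α' = α, a' = a
action lengths: √(r_a1²−r_b1²) = 40.320639, √(r_a2²−r_b2²) = 32.884338
base pitch p_b = π·m·cos α = 11.440123
CR = (40.320639 + 32.884338 − 148.732000·sin 21.50600°)/11.440123 = 1.632852
contact ratio ≈ 1.6329

1.6329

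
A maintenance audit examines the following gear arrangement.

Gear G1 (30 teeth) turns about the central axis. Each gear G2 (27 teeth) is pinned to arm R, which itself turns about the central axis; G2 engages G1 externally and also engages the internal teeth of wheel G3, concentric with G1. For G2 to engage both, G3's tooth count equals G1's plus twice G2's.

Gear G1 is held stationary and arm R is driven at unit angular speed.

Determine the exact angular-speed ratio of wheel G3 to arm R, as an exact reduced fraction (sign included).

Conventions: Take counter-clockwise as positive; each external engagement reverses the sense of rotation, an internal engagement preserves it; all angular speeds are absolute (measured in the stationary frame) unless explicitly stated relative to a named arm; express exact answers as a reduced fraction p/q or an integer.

class = planetary set [G3 = 30+2·27 = 84; Willis about the carrier]
ring teeth: 30 + 2·27 = 84
30(ω_sun−ω_arm) = −84(ω_ring−ω_arm),  ω_sun = 0, ω_arm = 1
ω_ring = 1 − (30/84)(0−1) = 19/14
ω_out/ω_in = 19/14

19/14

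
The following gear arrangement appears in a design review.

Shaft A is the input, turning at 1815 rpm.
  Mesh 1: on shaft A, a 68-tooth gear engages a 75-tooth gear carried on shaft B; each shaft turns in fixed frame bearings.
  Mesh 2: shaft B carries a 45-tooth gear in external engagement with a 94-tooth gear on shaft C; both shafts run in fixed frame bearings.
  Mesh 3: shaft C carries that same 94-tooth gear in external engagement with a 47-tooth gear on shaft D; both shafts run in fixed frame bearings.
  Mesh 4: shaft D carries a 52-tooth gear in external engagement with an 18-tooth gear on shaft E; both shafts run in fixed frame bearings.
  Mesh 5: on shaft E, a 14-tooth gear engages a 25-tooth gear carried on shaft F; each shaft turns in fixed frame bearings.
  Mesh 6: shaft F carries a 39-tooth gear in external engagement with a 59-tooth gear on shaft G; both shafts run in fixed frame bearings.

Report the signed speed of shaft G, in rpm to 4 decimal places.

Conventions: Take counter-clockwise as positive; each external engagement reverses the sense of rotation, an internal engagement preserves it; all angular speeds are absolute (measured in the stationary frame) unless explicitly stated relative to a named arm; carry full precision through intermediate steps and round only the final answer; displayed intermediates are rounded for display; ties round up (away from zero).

+1684.8855 rpm

recognized (7 fixed axles, 6 meshes): fixed-axis compound train
mesh 1 [68T→75T]: ω = 1815.0000×68/75 = 1645.6000 rpm, sense flips to −
mesh 2 [45T→94T]: ω = 1645.6000×45/94 = 787.7872 rpm, sense flips to +
mesh 3 [94T→47T]: ω = 787.7872×94/47 = 1575.5745 rpm, sense flips to −
mesh 4 [52T→18T]: ω = 1575.5745×52/18 = 4551.6596 rpm, sense flips to +
mesh 5 [14T→25T]: ω = 4551.6596×14/25 = 2548.9294 rpm, sense flips to −
mesh 6 [39T→59T]: ω = 2548.9294×39/59 = 1684.8855 rpm, sense flips to +
signed output speed = +1684.8855 rpm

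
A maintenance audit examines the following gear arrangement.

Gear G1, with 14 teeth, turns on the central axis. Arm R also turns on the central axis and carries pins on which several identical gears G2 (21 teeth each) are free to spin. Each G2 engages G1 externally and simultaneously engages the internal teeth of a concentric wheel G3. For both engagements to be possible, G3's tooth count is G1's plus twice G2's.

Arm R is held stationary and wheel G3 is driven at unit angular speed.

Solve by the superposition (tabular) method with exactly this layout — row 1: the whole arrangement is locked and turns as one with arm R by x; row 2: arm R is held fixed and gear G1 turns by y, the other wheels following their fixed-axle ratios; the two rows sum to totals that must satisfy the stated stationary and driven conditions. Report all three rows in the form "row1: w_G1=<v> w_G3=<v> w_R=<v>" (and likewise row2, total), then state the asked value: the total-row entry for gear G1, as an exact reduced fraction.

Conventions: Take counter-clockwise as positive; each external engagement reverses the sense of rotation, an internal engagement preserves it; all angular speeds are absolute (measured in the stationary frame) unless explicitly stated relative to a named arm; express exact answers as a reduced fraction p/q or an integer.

class = planetary set [G3 = 14+2·21 = 56; Willis about the carrier]
row 1 (train locked, turned with arm): all members turn x
row 2 — arm fixed, fixed-axis ratios: sun y, ring −(14/56)·y, arm 0
boundary: total ω_arm = x = 0 and total ω_ring = x − (14/56)·y = 1  ⇒  y = -4, x = 0
row 2 ring = −(14/56)·(-4) = 1
totals (row 1 + row 2): sun 0 + (-4) = -4, ring 0 + 1 = 1, arm 0 + 0 = 0
asked cell (total, sun) = -4

row1: w_G1=0 w_G3=0 w_R=0
row2: w_G1=-4 w_G3=1 w_R=0
total: w_G1=-4 w_G3=1 w_R=0
asked value: -4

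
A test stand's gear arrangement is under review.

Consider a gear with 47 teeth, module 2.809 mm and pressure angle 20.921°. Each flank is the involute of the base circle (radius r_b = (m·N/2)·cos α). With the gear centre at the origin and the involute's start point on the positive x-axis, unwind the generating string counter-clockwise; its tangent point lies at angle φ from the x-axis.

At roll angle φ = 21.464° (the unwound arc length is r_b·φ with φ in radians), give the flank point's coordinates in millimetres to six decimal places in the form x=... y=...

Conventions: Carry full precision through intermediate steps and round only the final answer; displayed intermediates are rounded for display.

topology: single-mesh involute geometry — m = 2.809, N = 47
pitch radius r_p = m·N/2 = 2.809·47/2 = 66.011500
base radius r_b = r_p·cos α = 66.011500·cos 20.921° = 61.659603
roll angle φ = 21.464° = 0.37461747 rad
x = r_b·(cos φ + φ·sin φ) = 65.835586
y = r_b·(sin φ − φ·cos φ) = 1.065458

x=65.835586 y=1.065458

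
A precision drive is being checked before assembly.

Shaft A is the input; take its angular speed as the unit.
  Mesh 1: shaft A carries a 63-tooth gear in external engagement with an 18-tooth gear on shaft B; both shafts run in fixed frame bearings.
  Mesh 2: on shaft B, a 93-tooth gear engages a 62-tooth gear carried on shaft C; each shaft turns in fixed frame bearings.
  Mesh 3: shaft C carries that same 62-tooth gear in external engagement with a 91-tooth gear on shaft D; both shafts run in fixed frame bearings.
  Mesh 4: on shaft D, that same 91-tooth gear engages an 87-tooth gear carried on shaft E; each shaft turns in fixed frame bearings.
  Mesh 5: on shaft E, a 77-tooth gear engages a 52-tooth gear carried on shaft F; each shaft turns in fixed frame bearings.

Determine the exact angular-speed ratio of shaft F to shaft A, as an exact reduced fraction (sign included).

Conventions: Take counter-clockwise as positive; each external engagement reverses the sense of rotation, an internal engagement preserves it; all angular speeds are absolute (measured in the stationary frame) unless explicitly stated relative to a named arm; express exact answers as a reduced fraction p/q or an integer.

-16709/3016

class = fixed-axis compound train [5 meshes; 5 ratios multiply, 5 sense flips]
mesh 1 [63T→18T]: running ratio 7/2, sense −
mesh 2 [93T→62T]: running ratio 21/4, sense +
mesh 3 [62T→91T]: running ratio 93/26, sense −
mesh 4 [91T→87T]: running ratio 217/58, sense +
mesh 5 [77T→52T]: running ratio 16709/3016, sense −
ω_out/ω_in = -16709/3016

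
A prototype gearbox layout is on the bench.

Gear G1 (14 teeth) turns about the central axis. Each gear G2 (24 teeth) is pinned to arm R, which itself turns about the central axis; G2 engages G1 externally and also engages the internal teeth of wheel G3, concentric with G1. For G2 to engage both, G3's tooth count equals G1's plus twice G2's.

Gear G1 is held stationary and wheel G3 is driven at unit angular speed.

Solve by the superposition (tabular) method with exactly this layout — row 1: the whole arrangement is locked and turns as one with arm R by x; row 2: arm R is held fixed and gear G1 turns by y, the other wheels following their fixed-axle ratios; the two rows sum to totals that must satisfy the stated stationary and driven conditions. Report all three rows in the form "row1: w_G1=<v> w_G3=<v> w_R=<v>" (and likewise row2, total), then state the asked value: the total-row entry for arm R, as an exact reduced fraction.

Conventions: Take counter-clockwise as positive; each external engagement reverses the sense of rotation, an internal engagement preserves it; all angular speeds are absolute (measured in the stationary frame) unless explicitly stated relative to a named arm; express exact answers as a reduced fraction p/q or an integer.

row1: w_G1=31/38 w_G3=31/38 w_R=31/38
row2: w_G1=-31/38 w_G3=7/38 w_R=0
total: w_G1=0 w_G3=1 w_R=31/38
asked value: 31/38

class = planetary set [G3 = 14+2·24 = 62; Willis about the carrier]
row 1 (train locked, turned with arm): all members turn x
row 2 — arm fixed, fixed-axis ratios: sun y, ring −(14/62)·y, arm 0
boundary: total ω_sun = x + y = 0 and total ω_ring = x − (14/62)·y = 1  ⇒  y = -31/38, x = 31/38
row 2 ring = −(14/62)·(-31/38) = 7/38
totals (row 1 + row 2): sun 31/38 + (-31/38) = 0, ring 31/38 + 7/38 = 1, arm 31/38 + 0 = 31/38
asked cell (total, arm) = 31/38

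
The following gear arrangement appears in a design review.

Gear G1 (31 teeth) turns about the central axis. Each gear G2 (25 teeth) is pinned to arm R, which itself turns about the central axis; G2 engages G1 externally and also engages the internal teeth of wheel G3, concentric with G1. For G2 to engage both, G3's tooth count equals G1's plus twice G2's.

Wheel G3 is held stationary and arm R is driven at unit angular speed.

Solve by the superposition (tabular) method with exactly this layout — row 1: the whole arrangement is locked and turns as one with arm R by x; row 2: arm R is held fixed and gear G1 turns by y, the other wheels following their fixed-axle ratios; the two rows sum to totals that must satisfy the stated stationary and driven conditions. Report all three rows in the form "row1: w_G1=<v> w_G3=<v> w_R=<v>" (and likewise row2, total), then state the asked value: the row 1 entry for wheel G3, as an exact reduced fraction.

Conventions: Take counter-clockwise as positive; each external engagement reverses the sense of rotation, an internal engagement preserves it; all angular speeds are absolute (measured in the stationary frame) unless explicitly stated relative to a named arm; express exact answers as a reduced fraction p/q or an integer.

row1: w_G1=1 w_G3=1 w_R=1
row2: w_G1=81/31 w_G3=-1 w_R=0
total: w_G1=112/31 w_G3=0 w_R=1
asked value: 1

planetary set (31T centre, 25T on arm, 81T internal) — Willis relation
row 1 — lock + rotate with arm: ω_sun = ω_ring = ω_arm = x
row 2 — arm fixed, fixed-axis ratios: sun y, ring −(31/81)·y, arm 0
boundary: total ω_ring = x − (31/81)·y = 0 and total ω_arm = x = 1  ⇒  y = 81/31, x = 1
row 2 ring = −(31/81)·81/31 = -1
totals (row 1 + row 2): sun 1 + 81/31 = 112/31, ring 1 + (-1) = 0, arm 1 + 0 = 1
asked cell (row1, ring) = 1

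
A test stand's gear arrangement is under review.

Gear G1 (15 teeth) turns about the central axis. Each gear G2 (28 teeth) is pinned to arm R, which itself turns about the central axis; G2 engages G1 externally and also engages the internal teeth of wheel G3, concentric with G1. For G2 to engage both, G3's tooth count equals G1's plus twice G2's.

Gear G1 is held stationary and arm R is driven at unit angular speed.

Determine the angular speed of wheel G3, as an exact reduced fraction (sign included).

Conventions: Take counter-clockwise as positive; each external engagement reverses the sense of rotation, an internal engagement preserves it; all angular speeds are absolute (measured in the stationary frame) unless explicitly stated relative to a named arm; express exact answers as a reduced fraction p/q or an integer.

86/71

planetary set (15T centre, 28T on arm, 71T internal) — Willis relation
ring teeth: 15 + 2·28 = 71
15(ω_sun−ω_arm) = −71(ω_ring−ω_arm),  ω_sun = 0, ω_arm = 1
ω_ring = 1 − (15/71)(0−1) = 86/71
exact speed ratio = 86/71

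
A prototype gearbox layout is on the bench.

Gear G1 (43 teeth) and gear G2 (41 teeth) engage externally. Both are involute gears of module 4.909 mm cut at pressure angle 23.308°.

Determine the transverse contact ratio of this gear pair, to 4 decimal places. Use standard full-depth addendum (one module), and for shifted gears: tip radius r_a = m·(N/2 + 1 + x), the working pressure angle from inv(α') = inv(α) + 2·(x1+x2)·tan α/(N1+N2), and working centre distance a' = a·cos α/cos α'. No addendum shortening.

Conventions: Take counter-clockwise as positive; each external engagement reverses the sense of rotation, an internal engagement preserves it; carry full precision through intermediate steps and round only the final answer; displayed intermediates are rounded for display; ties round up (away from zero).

class = single-mesh tooth geometry [involute pair 43T × 41T, m = 4.909]
base radii: r_b1 = 96.930216, r_b2 = 92.421834
tip radii: r_a1 = 110.452500, r_a2 = 105.543500
no profile shift: α' = α, a' = a
action lengths: √(r_a1²−r_b1²) = 52.955529, √(r_a2²−r_b2²) = 50.967000
base pitch p_b = π·m·cos α = 14.163500
CR = (52.955529 + 50.967000 − 206.178000·sin 23.30800°)/14.163500 = 1.577527
contact ratio ≈ 1.5775

1.5775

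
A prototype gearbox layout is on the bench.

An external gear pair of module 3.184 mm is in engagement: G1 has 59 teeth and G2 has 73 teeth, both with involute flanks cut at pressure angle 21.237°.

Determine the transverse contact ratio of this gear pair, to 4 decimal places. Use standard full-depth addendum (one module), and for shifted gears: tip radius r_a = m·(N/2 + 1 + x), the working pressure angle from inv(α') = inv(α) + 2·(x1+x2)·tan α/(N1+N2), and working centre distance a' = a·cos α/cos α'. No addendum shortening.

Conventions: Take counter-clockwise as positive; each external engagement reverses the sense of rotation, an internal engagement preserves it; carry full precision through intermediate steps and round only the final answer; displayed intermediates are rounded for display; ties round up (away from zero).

1.7295

recognized (one external pair, fixed centres): single-mesh tooth geometry, m = 3.184, N1 = 59, N2 = 73
base radii: r_b1 = 87.549357, r_b2 = 108.323781
tip radii: r_a1 = 97.112000, r_a2 = 119.400000
no profile shift: α' = α, a' = a
action lengths: √(r_a1²−r_b1²) = 42.022026, √(r_a2²−r_b2²) = 50.222689
base pitch p_b = π·m·cos α = 9.323540
CR = (42.022026 + 50.222689 − 210.144000·sin 21.23700°)/9.323540 = 1.729491
contact ratio ≈ 1.7295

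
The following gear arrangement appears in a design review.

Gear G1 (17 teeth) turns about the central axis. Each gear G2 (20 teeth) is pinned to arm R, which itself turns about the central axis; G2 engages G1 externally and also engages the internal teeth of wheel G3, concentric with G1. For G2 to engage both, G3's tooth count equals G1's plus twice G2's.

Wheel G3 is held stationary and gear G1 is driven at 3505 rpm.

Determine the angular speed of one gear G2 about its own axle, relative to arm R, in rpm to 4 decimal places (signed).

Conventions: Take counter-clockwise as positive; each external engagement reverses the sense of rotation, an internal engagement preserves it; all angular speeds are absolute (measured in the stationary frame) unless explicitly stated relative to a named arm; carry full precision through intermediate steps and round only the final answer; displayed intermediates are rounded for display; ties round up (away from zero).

recognized (axles ride arm R): planetary set, 17/20/57 teeth
normalise by the input: solve with ω_sun = 1, then scale by 3505 rpm
ring teeth: 17 + 2·20 = 57
17(ω_sun−ω_arm) = −57(ω_ring−ω_arm),  ω_ring = 0, ω_sun = 1
17(1−ω_arm) = −57(0−ω_arm)  ⇒  74·ω_arm = 17  ⇒  ω_arm = 17/74
sun–planet mesh: 17·(1−17/74) = −20·(ω_p−ω_arm)  ⇒  ω_p−ω_arm = -969/1480
scale: ω_p−ω_arm = -969/1480 × 3505 rpm = -2294.8277 rpm

-2294.8277 rpm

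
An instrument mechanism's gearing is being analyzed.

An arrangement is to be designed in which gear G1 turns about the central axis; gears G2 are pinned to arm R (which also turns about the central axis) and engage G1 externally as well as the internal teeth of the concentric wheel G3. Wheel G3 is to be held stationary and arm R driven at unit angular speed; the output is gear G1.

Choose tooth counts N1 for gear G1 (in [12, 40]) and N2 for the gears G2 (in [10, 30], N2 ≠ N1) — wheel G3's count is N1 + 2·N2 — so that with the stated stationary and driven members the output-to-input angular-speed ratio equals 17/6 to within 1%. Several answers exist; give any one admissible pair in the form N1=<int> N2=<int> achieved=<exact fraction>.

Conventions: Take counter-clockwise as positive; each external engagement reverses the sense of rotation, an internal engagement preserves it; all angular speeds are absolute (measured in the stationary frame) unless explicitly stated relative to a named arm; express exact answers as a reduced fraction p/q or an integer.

topology: planetary set — design target 17/6, arm = carrier (Willis)
Willis with ω_ring = 0: ω_sun/ω_arm = (N1+N3)/N1; set equal to 17/6  ⇒  N3/N1 = 17/6 − 1 = 11/6
N3 = N1 + 2·N2  ⇒  N2/N1 = (N3/N1 − 1)/2 = (11/6 − 1)/2 = 5/12
smallest multiple with N1 ≥ 12 and N2 ≥ 10: k = 2  ⇒  N1 = 2·12 = 24, N2 = 2·5 = 10 (N1 ≤ 40, N2 ≤ 30, N2 ≠ N1 ✓), N3 = 24 + 2·10 = 44
check: (N1+N3)/N1 with N1 = 24, N3 = 44 gives 17/6; |achieved − target| = 0 ≤ 17/600 ✓

N1=24 N2=10 achieved=17/6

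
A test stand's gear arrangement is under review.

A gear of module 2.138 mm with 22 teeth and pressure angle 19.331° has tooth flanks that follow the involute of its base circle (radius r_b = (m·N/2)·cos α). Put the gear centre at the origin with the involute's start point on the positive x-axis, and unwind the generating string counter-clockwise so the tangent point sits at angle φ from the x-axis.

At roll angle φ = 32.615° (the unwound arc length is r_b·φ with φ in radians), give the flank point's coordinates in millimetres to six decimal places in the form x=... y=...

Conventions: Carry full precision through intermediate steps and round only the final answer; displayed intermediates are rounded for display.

x=25.501527 y=1.320757

single-mesh involute tooth geometry (22T wheel at module 2.138)
pitch radius r_p = m·N/2 = 2.138·22/2 = 23.518000
base radius r_b = r_p·cos α = 23.518000·cos 19.331° = 22.192102
roll angle φ = 32.615° = 0.56923914 rad
x = r_b·(cos φ + φ·sin φ) = 25.501527
y = r_b·(sin φ − φ·cos φ) = 1.320757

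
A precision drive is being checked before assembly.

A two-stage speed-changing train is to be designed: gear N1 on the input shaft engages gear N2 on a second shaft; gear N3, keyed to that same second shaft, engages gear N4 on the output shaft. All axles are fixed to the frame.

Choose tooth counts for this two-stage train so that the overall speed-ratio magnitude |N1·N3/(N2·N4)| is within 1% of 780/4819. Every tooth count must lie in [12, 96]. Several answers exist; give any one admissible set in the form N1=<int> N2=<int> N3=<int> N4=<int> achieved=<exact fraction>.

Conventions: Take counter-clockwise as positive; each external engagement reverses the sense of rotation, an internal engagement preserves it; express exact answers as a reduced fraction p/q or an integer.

N1=12 N2=61 N3=65 N4=79 achieved=780/4819

topology: fixed-axis compound train — 2 stages, target 780/4819
target = 780/4819 in lowest terms: an exact hit needs N1·N3 = k·780 and N2·N4 = k·4819 for one integer k, every count in [12, 96]; additionally prefer no 1:1 stage (N1 ≠ N2, N3 ≠ N4)
k = 1: N1·N3 = 780 = 12·65, N2·N4 = 4819 = 61·79
achieved = 12·65/(61·79) = 780/4819; |achieved − target| = 0 ≤ 39/24095 ✓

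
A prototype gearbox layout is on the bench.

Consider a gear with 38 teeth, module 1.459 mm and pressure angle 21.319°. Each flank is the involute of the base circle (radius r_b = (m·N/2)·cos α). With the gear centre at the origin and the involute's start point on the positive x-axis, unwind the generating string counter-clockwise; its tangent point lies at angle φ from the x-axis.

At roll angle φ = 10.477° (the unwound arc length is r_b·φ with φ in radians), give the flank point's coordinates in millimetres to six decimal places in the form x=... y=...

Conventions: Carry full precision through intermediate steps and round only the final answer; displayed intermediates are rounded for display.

x=26.252211 y=0.052456

topology: single-mesh involute geometry — m = 1.459, N = 38
pitch radius r_p = m·N/2 = 1.459·38/2 = 27.721000
base radius r_b = r_p·cos α = 27.721000·cos 21.319° = 25.824072
roll angle φ = 10.477° = 0.18285815 rad
x = r_b·(cos φ + φ·sin φ) = 26.252211
y = r_b·(sin φ − φ·cos φ) = 0.052456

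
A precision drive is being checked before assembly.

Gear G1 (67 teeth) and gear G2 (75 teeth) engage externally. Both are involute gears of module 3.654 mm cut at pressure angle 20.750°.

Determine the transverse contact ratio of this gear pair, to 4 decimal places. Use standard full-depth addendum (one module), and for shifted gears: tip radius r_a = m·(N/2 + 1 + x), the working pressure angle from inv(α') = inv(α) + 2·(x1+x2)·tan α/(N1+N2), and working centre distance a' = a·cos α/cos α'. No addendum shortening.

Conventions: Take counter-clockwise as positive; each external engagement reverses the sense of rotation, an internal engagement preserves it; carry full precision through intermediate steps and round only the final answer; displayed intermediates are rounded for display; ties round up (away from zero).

recognized (one external pair, fixed centres): single-mesh tooth geometry, m = 3.654, N1 = 67, N2 = 75
base radii: r_b1 = 114.468966, r_b2 = 128.136902
tip radii: r_a1 = 126.063000, r_a2 = 140.679000
no profile shift: α' = α, a' = a
action lengths: √(r_a1²−r_b1²) = 52.808482, √(r_a2²−r_b2²) = 58.064751
base pitch p_b = π·m·cos α = 10.734772
CR = (52.808482 + 58.064751 − 259.434000·sin 20.75000°)/10.734772 = 1.766045
contact ratio ≈ 1.7660

1.7660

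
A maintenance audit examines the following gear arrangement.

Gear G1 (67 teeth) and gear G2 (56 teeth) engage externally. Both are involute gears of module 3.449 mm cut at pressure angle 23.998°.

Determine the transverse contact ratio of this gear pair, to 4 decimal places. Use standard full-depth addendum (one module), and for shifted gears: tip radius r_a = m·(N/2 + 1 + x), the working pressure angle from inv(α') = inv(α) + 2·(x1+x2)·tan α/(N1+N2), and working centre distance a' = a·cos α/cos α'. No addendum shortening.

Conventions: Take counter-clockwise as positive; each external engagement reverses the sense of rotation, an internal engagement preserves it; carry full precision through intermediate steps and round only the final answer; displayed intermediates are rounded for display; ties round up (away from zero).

1.5946

topology: single-mesh involute geometry — m = 3.449, 67T/56T pair
base radii: r_b1 = 105.554053, r_b2 = 88.224283
tip radii: r_a1 = 118.990500, r_a2 = 100.021000
no profile shift: α' = α, a' = a
action lengths: √(r_a1²−r_b1²) = 54.927962, √(r_a2²−r_b2²) = 47.124053
base pitch p_b = π·m·cos α = 9.898741
CR = (54.927962 + 47.124053 − 212.113500·sin 23.99800°)/9.898741 = 1.594591
contact ratio ≈ 1.5946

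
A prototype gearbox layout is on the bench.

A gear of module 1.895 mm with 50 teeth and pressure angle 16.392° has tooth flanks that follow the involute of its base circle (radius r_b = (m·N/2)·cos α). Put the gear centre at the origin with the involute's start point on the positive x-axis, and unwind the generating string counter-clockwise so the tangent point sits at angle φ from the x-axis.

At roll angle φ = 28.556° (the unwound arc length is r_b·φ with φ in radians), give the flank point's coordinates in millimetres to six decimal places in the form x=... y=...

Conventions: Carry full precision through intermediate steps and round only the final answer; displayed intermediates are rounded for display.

x=50.748419 y=1.829382

single-mesh involute tooth geometry (50T wheel at module 1.895)
pitch radius r_p = m·N/2 = 1.895·50/2 = 47.375000
base radius r_b = r_p·cos α = 47.375000·cos 16.392° = 45.449367
roll angle φ = 28.556° = 0.49839622 rad
x = r_b·(cos φ + φ·sin φ) = 50.748419
y = r_b·(sin φ − φ·cos φ) = 1.829382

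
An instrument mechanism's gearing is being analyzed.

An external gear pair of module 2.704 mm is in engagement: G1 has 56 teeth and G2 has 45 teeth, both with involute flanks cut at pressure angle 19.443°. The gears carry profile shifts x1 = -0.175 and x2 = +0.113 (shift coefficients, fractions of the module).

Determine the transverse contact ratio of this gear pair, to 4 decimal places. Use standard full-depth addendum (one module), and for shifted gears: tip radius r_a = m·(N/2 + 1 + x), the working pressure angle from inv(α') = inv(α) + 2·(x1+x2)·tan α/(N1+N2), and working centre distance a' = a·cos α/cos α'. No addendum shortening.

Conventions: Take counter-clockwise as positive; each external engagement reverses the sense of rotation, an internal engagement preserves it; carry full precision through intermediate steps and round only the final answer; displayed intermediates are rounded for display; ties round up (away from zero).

1.7916

single-mesh involute tooth geometry (56T engaging 45T at module 2.704)
base radii: r_b1 = 71.394380, r_b2 = 57.370484
tip radii: r_a1 = 77.942800, r_a2 = 63.849552
inv(α') = inv(19.443°) + 2·(-0.175+0.113)·tan α/(56+45) = 0.01322162  ⇒  α' = 19.24148°
a' = a·cos α / cos α' = 136.5520·cos 19.443°/cos 19.24148° = 136.383514
action lengths: √(r_a1²−r_b1²) = 31.271754, √(r_a2²−r_b2²) = 28.024862
base pitch p_b = π·m·cos α = 8.010431
CR = (31.271754 + 28.024862 − 136.383514·sin 19.24148°)/8.010431 = 1.791589
contact ratio ≈ 1.7916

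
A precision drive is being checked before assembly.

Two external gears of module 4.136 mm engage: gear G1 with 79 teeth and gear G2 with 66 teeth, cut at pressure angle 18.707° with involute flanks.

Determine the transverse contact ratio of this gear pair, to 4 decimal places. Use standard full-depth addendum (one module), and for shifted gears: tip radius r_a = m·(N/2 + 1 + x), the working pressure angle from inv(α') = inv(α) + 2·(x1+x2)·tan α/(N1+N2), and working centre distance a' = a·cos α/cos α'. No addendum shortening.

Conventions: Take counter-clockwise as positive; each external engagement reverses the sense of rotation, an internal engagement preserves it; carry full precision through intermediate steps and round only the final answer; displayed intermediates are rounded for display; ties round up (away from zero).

single-mesh involute tooth geometry (79T engaging 66T at module 4.136)
base radii: r_b1 = 154.741237, r_b2 = 129.277489
tip radii: r_a1 = 167.508000, r_a2 = 140.624000
no profile shift: α' = α, a' = a
action lengths: √(r_a1²−r_b1²) = 64.141092, √(r_a2²−r_b2²) = 55.339319
base pitch p_b = π·m·cos α = 12.307188
CR = (64.141092 + 55.339319 − 299.860000·sin 18.70700°)/12.307188 = 1.893747
contact ratio ≈ 1.8937

1.8937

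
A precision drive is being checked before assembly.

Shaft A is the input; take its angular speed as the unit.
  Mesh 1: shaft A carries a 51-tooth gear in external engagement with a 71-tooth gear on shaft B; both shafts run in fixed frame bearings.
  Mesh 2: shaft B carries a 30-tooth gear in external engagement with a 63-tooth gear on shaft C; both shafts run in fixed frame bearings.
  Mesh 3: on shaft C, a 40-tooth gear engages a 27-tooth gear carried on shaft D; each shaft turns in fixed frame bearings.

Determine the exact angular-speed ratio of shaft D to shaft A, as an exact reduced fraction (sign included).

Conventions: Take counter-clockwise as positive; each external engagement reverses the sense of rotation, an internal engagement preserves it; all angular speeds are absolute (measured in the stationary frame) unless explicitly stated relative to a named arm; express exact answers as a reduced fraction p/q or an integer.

class = fixed-axis compound train [3 meshes; 3 ratios multiply, 3 sense flips]
mesh 1 [51T→71T]: running ratio 51/71, sense −
mesh 2 [30T→63T]: running ratio 170/497, sense +
mesh 3 [40T→27T]: running ratio 6800/13419, sense −
ω_out/ω_in = -6800/13419

-6800/13419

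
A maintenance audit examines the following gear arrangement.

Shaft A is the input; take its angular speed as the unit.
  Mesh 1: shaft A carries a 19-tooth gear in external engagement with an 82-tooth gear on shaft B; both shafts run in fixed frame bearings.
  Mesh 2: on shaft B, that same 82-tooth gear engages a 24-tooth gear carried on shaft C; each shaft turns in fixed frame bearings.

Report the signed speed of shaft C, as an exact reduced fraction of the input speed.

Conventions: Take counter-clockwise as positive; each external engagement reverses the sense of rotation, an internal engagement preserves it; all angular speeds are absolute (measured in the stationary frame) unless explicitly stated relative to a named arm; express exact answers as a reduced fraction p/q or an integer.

19/24

2-mesh fixed-axis compound train (all bearings frame-fixed)
mesh 1 [19T→82T]: |ω|/ω_in = 1×19/82 = 19/82, sense flips to −
mesh 2 [82T→24T]: |ω|/ω_in = (19/82)×82/24 = 19/24, sense flips to +
signed output speed (× input speed) = 19/24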